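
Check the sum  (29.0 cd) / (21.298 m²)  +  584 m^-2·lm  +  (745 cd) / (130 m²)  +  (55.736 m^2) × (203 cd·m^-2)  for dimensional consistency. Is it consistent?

No

Expand each in SI base units:
  (29.0 cd) / (21.298 m²):  [cd] / [m²] = m⁻²·cd
  584 m^-2·lm:  lm·m⁻² = cd·m⁻² = m⁻²·cd
  (745 cd) / (130 m²):  [cd] / [m²] = m⁻²·cd
  (55.736 m^2) × (203 cd·m^-2):  [m²] · [m⁻²·cd] = cd
The terms do not share a single dimension (cd vs m⁻²·cd).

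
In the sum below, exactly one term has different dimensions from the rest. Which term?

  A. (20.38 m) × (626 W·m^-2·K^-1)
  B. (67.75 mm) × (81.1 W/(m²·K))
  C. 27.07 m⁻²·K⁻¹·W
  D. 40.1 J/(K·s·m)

In SI base units:
  A. [m] · [kg·s⁻³·K⁻¹] = kg·m·s⁻³·K⁻¹
  B. [m] · [kg·s⁻³·K⁻¹] = kg·m·s⁻³·K⁻¹
  C. W·m⁻²·K⁻¹ = J·s⁻¹·m⁻²·K⁻¹ = kg·s⁻³·K⁻¹
  D. J·s⁻¹·m⁻¹·K⁻¹ = N·m·s⁻¹·m⁻¹·K⁻¹ = kg·m·s⁻³·K⁻¹
All reduce to kg·m·s⁻³·K⁻¹ except C., which is kg·s⁻³·K⁻¹.

C.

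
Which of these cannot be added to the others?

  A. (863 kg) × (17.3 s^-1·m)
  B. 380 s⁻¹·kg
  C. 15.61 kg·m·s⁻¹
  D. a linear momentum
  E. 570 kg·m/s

B.

Dimensions:
  A. [kg] · [m·s⁻¹] = kg·m·s⁻¹
  B. kg·s⁻¹
  C. kg·m·s⁻¹
  D. [linear momentum] = kg·m·s⁻¹
  E. kg·m·s⁻¹
All reduce to kg·m·s⁻¹ except B., which is kg·s⁻¹.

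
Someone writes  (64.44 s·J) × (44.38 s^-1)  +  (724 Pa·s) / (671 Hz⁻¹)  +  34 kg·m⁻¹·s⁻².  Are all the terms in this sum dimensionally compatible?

No

In SI base units:
  (64.44 s·J) × (44.38 s^-1):  [kg·m²·s⁻¹] · [s⁻¹] = kg·m²·s⁻²
  (724 Pa·s) / (671 Hz⁻¹):  [kg·m⁻¹·s⁻¹] / [s] = kg·m⁻¹·s⁻²
  34 kg·m⁻¹·s⁻²:  kg·m⁻¹·s⁻²
The terms do not share a single dimension (kg·m²·s⁻² vs kg·m⁻¹·s⁻²).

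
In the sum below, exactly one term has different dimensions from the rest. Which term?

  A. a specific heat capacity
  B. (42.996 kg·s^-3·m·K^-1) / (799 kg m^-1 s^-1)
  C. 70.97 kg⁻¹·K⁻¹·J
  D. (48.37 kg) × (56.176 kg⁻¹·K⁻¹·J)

Expand each in SI base units:
  A. [specific heat capacity] = m²·s⁻²·K⁻¹
  B. [kg·m·s⁻³·K⁻¹] / [kg·m⁻¹·s⁻¹] = m²·s⁻²·K⁻¹
  C. J·kg⁻¹·K⁻¹ = N·m·kg⁻¹·K⁻¹ = m²·s⁻²·K⁻¹
  D. [kg] · [m²·s⁻²·K⁻¹] = kg·m²·s⁻²·K⁻¹
All reduce to m²·s⁻²·K⁻¹ except D., which is kg·m²·s⁻²·K⁻¹.

D.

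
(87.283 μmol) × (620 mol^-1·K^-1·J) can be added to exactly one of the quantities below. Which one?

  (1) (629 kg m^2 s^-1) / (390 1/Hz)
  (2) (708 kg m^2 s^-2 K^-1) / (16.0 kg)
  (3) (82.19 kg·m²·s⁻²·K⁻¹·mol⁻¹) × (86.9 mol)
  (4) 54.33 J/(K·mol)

(3)

Reference: [mol] · [kg·m²·s⁻²·K⁻¹·mol⁻¹] = kg·m²·s⁻²·K⁻¹.
Each option:
  (1) [kg·m²·s⁻¹] / [s] = kg·m²·s⁻²
  (2) [kg·m²·s⁻²·K⁻¹] / [kg] = m²·s⁻²·K⁻¹
  (3) [kg·m²·s⁻²·K⁻¹·mol⁻¹] · [mol] = kg·m²·s⁻²·K⁻¹  ← same
  (4) J·mol⁻¹·K⁻¹ = N·m·mol⁻¹·K⁻¹ = kg·m²·s⁻²·K⁻¹·mol⁻¹
Only (3) matches kg·m²·s⁻²·K⁻¹.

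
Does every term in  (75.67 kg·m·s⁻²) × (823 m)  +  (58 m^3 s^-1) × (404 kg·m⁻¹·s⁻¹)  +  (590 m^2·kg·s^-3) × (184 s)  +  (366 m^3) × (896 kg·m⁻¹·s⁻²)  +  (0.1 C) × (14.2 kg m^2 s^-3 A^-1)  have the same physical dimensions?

Dimensions:
  (75.67 kg·m·s⁻²) × (823 m):  [kg·m·s⁻²] · [m] = kg·m²·s⁻²
  (58 m^3 s^-1) × (404 kg·m⁻¹·s⁻¹):  [m³·s⁻¹] · [kg·m⁻¹·s⁻¹] = kg·m²·s⁻²
  (590 m^2·kg·s^-3) × (184 s):  [kg·m²·s⁻³] · [s] = kg·m²·s⁻²
  (366 m^3) × (896 kg·m⁻¹·s⁻²):  [m³] · [kg·m⁻¹·s⁻²] = kg·m²·s⁻²
  (0.1 C) × (14.2 kg m^2 s^-3 A^-1):  [s·A] · [kg·m²·s⁻³·A⁻¹] = kg·m²·s⁻²
Every term reduces to kg·m²·s⁻².

Yes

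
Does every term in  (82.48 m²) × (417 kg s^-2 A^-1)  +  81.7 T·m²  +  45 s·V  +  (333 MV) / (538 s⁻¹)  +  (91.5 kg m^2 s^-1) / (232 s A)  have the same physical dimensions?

Yes

Work out the base dimensions of each:
  (82.48 m²) × (417 kg s^-2 A^-1):  [m²] · [kg·s⁻²·A⁻¹] = kg·m²·s⁻²·A⁻¹
  81.7 T·m²:  T·m² = Wb·m⁻²·m² = kg·m²·s⁻²·A⁻¹
  45 s·V:  V·s = J·C⁻¹·s = kg·m²·s⁻²·A⁻¹
  (333 MV) / (538 s⁻¹):  [kg·m²·s⁻³·A⁻¹] / [s⁻¹] = kg·m²·s⁻²·A⁻¹
  (91.5 kg m^2 s^-1) / (232 s A):  [kg·m²·s⁻¹] / [s·A] = kg·m²·s⁻²·A⁻¹
Every term reduces to kg·m²·s⁻²·A⁻¹.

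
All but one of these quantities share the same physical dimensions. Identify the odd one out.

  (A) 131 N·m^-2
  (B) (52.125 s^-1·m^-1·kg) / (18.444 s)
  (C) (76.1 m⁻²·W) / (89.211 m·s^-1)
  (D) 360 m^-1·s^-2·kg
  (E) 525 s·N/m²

Expand each in SI base units:
  (A) N·m⁻² = kg·m·s⁻²·m⁻² = kg·m⁻¹·s⁻²
  (B) [kg·m⁻¹·s⁻¹] / [s] = kg·m⁻¹·s⁻²
  (C) [kg·s⁻³] / [m·s⁻¹] = kg·m⁻¹·s⁻²
  (D) kg·m⁻¹·s⁻²
  (E) N·s·m⁻² = kg·m·s⁻²·s·m⁻² = kg·m⁻¹·s⁻¹
All reduce to kg·m⁻¹·s⁻² except (E), which is kg·m⁻¹·s⁻¹.

(E)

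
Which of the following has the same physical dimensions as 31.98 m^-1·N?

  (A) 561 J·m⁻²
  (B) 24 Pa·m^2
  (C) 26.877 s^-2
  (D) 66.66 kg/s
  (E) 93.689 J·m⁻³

(A)

Reference: N·m⁻¹ = kg·m·s⁻²·m⁻¹ = kg·s⁻².
Each option:
  (A) J·m⁻² = N·m·m⁻² = kg·s⁻²  ← same
  (B) Pa·m² = N·m⁻²·m² = kg·m·s⁻²
  (C) s⁻²
  (D) kg·s⁻¹
  (E) J·m⁻³ = N·m·m⁻³ = kg·m⁻¹·s⁻²
Only (A) matches kg·s⁻².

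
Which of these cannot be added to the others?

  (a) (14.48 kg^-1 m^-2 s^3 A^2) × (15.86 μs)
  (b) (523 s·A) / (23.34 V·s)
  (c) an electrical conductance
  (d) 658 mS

(a)

Dimensions:
  (a) [kg⁻¹·m⁻²·s³·A²] · [s] = kg⁻¹·m⁻²·s⁴·A²
  (b) [s·A] / [kg·m²·s⁻²·A⁻¹] = kg⁻¹·m⁻²·s³·A²
  (c) [electrical conductance] = kg⁻¹·m⁻²·s³·A²
  (d) S = Ω⁻¹ = kg⁻¹·m⁻²·s³·A²
All reduce to kg⁻¹·m⁻²·s³·A² except (a), which is kg⁻¹·m⁻²·s⁴·A².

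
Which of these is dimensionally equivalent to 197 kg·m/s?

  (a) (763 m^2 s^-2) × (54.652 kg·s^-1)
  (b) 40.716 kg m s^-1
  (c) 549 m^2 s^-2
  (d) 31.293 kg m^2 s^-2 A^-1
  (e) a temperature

(b)

Reference: kg·m·s⁻¹.
Each option:
  (a) [m²·s⁻²] · [kg·s⁻¹] = kg·m²·s⁻³
  (b) kg·m·s⁻¹  ← same
  (c) m²·s⁻²
  (d) kg·m²·s⁻²·A⁻¹
  (e) [temperature] = K
Only (b) matches kg·m·s⁻¹.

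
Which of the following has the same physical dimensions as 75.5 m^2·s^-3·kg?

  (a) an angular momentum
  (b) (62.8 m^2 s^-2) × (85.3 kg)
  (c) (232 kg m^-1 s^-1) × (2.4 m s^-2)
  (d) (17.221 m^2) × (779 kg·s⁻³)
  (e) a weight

Reference: kg·m²·s⁻³.
Each option:
  (a) [angular momentum] = kg·m²·s⁻¹
  (b) [m²·s⁻²] · [kg] = kg·m²·s⁻²
  (c) [kg·m⁻¹·s⁻¹] · [m·s⁻²] = kg·s⁻³
  (d) [m²] · [kg·s⁻³] = kg·m²·s⁻³  ← same
  (e) [weight] = kg·m·s⁻²
Only (d) matches kg·m²·s⁻³.

(d)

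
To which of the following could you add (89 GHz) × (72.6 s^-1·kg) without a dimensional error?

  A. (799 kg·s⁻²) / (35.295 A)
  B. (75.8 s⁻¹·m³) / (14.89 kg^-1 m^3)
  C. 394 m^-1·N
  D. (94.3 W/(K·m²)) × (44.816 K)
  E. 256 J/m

Reference: [s⁻¹] · [kg·s⁻¹] = kg·s⁻².
Each option:
  A. [kg·s⁻²] / [A] = kg·s⁻²·A⁻¹
  B. [m³·s⁻¹] / [kg⁻¹·m³] = kg·s⁻¹
  C. N·m⁻¹ = kg·m·s⁻²·m⁻¹ = kg·s⁻²  ← same
  D. [kg·s⁻³·K⁻¹] · [K] = kg·s⁻³
  E. J·m⁻¹ = N·m·m⁻¹ = kg·m·s⁻²
Only C. matches kg·s⁻².

C.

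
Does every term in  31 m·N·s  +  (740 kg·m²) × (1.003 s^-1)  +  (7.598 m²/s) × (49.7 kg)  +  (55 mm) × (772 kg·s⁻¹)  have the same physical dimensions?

In SI base units:
  31 m·N·s:  N·m·s = kg·m·s⁻²·m·s = kg·m²·s⁻¹
  (740 kg·m²) × (1.003 s^-1):  [kg·m²] · [s⁻¹] = kg·m²·s⁻¹
  (7.598 m²/s) × (49.7 kg):  [m²·s⁻¹] · [kg] = kg·m²·s⁻¹
  (55 mm) × (772 kg·s⁻¹):  [m] · [kg·s⁻¹] = kg·m·s⁻¹
The terms do not share a single dimension (kg·m²·s⁻¹ vs kg·m·s⁻¹).

No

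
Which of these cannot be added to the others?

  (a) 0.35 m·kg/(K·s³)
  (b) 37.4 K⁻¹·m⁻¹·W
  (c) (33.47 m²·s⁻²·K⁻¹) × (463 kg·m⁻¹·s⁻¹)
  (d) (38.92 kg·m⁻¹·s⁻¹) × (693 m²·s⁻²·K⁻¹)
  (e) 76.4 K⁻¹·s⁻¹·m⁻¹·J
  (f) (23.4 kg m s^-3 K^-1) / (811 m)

(f)

Expand each in SI base units:
  (a) kg·m·s⁻³·K⁻¹
  (b) W·m⁻¹·K⁻¹ = J·s⁻¹·m⁻¹·K⁻¹ = kg·m·s⁻³·K⁻¹
  (c) [m²·s⁻²·K⁻¹] · [kg·m⁻¹·s⁻¹] = kg·m·s⁻³·K⁻¹
  (d) [kg·m⁻¹·s⁻¹] · [m²·s⁻²·K⁻¹] = kg·m·s⁻³·K⁻¹
  (e) J·s⁻¹·m⁻¹·K⁻¹ = N·m·s⁻¹·m⁻¹·K⁻¹ = kg·m·s⁻³·K⁻¹
  (f) [kg·m·s⁻³·K⁻¹] / [m] = kg·s⁻³·K⁻¹
All reduce to kg·m·s⁻³·K⁻¹ except (f), which is kg·s⁻³·K⁻¹.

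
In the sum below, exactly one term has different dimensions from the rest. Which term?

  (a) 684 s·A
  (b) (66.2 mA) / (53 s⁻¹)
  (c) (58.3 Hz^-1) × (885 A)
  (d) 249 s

Dimensions:
  (a) A·s = s·A
  (b) [A] / [s⁻¹] = s·A
  (c) [s] · [A] = s·A
  (d) s
All reduce to s·A except (d), which is s.

(d)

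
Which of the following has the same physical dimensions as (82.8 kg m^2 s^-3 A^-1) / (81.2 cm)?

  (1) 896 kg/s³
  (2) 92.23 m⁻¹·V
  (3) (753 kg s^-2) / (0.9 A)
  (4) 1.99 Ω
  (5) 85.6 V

(2)

Reference: [kg·m²·s⁻³·A⁻¹] / [m] = kg·m·s⁻³·A⁻¹.
Each option:
  (1) kg·s⁻³
  (2) V·m⁻¹ = J·C⁻¹·m⁻¹ = kg·m·s⁻³·A⁻¹  ← same
  (3) [kg·s⁻²] / [A] = kg·s⁻²·A⁻¹
  (4) Ω = V·A⁻¹ = kg·m²·s⁻³·A⁻²
  (5) V = J·C⁻¹ = kg·m²·s⁻³·A⁻¹
Only (2) matches kg·m·s⁻³·A⁻¹.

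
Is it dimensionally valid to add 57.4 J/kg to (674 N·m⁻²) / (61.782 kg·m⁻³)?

Yes

In SI base units:
  57.4 J/kg:  J·kg⁻¹ = N·m·kg⁻¹ = m²·s⁻²
  (674 N·m⁻²) / (61.782 kg·m⁻³):  [kg·m⁻¹·s⁻²] / [kg·m⁻³] = m²·s⁻²
Both are m²·s⁻², so they have the same dimensions and can be added.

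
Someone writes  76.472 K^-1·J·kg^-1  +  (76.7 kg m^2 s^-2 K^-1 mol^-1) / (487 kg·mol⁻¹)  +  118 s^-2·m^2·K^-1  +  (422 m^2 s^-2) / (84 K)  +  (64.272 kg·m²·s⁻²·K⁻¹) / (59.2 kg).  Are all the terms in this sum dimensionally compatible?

Yes

Dimensions:
  76.472 K^-1·J·kg^-1:  J·kg⁻¹·K⁻¹ = N·m·kg⁻¹·K⁻¹ = m²·s⁻²·K⁻¹
  (76.7 kg m^2 s^-2 K^-1 mol^-1) / (487 kg·mol⁻¹):  [kg·m²·s⁻²·K⁻¹·mol⁻¹] / [kg·mol⁻¹] = m²·s⁻²·K⁻¹
  118 s^-2·m^2·K^-1:  m²·s⁻²·K⁻¹
  (422 m^2 s^-2) / (84 K):  [m²·s⁻²] / [K] = m²·s⁻²·K⁻¹
  (64.272 kg·m²·s⁻²·K⁻¹) / (59.2 kg):  [kg·m²·s⁻²·K⁻¹] / [kg] = m²·s⁻²·K⁻¹
Every term reduces to m²·s⁻²·K⁻¹.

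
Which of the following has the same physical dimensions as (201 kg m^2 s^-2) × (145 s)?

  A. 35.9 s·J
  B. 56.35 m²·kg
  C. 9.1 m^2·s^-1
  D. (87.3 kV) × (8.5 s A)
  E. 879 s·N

A.

Reference: [kg·m²·s⁻²] · [s] = kg·m²·s⁻¹.
Each option:
  A. J·s = N·m·s = kg·m²·s⁻¹  ← same
  B. kg·m²
  C. m²·s⁻¹
  D. [kg·m²·s⁻³·A⁻¹] · [s·A] = kg·m²·s⁻²
  E. N·s = kg·m·s⁻²·s = kg·m·s⁻¹
Only A. matches kg·m²·s⁻¹.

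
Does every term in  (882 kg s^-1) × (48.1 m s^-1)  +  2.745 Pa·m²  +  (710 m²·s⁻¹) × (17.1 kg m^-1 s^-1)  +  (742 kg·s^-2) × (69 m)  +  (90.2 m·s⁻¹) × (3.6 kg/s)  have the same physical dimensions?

Yes

Reduce each to base SI dimensions:
  (882 kg s^-1) × (48.1 m s^-1):  [kg·s⁻¹] · [m·s⁻¹] = kg·m·s⁻²
  2.745 Pa·m²:  Pa·m² = N·m⁻²·m² = kg·m·s⁻²
  (710 m²·s⁻¹) × (17.1 kg m^-1 s^-1):  [m²·s⁻¹] · [kg·m⁻¹·s⁻¹] = kg·m·s⁻²
  (742 kg·s^-2) × (69 m):  [kg·s⁻²] · [m] = kg·m·s⁻²
  (90.2 m·s⁻¹) × (3.6 kg/s):  [m·s⁻¹] · [kg·s⁻¹] = kg·m·s⁻²
Every term reduces to kg·m·s⁻².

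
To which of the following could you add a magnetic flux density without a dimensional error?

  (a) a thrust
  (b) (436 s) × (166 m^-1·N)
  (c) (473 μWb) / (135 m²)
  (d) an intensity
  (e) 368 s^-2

(c)

Reference: [magnetic flux density] = kg·s⁻²·A⁻¹.
Each option:
  (a) [thrust] = kg·m·s⁻²
  (b) [s] · [kg·s⁻²] = kg·s⁻¹
  (c) [kg·m²·s⁻²·A⁻¹] / [m²] = kg·s⁻²·A⁻¹  ← same
  (d) [intensity] = kg·s⁻³
  (e) s⁻²
Only (c) matches kg·s⁻²·A⁻¹.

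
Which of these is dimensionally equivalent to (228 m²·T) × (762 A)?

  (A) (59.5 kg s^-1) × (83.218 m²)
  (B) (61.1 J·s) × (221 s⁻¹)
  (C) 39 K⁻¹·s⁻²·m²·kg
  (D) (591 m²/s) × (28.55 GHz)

(B)

Reference: [kg·m²·s⁻²·A⁻¹] · [A] = kg·m²·s⁻².
Each option:
  (A) [kg·s⁻¹] · [m²] = kg·m²·s⁻¹
  (B) [kg·m²·s⁻¹] · [s⁻¹] = kg·m²·s⁻²  ← same
  (C) kg·m²·s⁻²·K⁻¹
  (D) [m²·s⁻¹] · [s⁻¹] = m²·s⁻²
Only (B) matches kg·m²·s⁻².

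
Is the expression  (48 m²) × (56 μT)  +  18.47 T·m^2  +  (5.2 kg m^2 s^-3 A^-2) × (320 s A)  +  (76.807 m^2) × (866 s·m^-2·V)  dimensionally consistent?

In SI base units:
  (48 m²) × (56 μT):  [m²] · [kg·s⁻²·A⁻¹] = kg·m²·s⁻²·A⁻¹
  18.47 T·m^2:  T·m² = Wb·m⁻²·m² = kg·m²·s⁻²·A⁻¹
  (5.2 kg m^2 s^-3 A^-2) × (320 s A):  [kg·m²·s⁻³·A⁻²] · [s·A] = kg·m²·s⁻²·A⁻¹
  (76.807 m^2) × (866 s·m^-2·V):  [m²] · [kg·s⁻²·A⁻¹] = kg·m²·s⁻²·A⁻¹
Every term reduces to kg·m²·s⁻²·A⁻¹.

Yes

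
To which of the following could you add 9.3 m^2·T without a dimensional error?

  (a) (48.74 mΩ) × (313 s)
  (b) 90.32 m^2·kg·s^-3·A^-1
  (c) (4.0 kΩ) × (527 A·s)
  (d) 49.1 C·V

Reference: T·m² = Wb·m⁻²·m² = kg·m²·s⁻²·A⁻¹.
Each option:
  (a) [kg·m²·s⁻³·A⁻²] · [s] = kg·m²·s⁻²·A⁻²
  (b) kg·m²·s⁻³·A⁻¹
  (c) [kg·m²·s⁻³·A⁻²] · [s·A] = kg·m²·s⁻²·A⁻¹  ← same
  (d) C·V = s·A·J·C⁻¹ = kg·m²·s⁻²
Only (c) matches kg·m²·s⁻²·A⁻¹.

(c)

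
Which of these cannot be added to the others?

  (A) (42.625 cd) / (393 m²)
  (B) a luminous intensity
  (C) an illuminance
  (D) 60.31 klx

(B)

In SI base units:
  (A) [cd] / [m²] = m⁻²·cd
  (B) [luminous intensity] = cd
  (C) [illuminance] = m⁻²·cd
  (D) lx = lm·m⁻² = m⁻²·cd
All reduce to m⁻²·cd except (B), which is cd.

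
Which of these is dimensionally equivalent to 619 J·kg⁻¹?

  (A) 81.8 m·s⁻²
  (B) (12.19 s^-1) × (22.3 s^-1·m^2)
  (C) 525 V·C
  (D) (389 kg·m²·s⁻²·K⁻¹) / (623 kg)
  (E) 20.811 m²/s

Reference: J·kg⁻¹ = N·m·kg⁻¹ = m²·s⁻².
Each option:
  (A) m·s⁻²
  (B) [s⁻¹] · [m²·s⁻¹] = m²·s⁻²  ← same
  (C) C·V = s·A·J·C⁻¹ = kg·m²·s⁻²
  (D) [kg·m²·s⁻²·K⁻¹] / [kg] = m²·s⁻²·K⁻¹
  (E) m²·s⁻¹
Only (B) matches m²·s⁻².

(B)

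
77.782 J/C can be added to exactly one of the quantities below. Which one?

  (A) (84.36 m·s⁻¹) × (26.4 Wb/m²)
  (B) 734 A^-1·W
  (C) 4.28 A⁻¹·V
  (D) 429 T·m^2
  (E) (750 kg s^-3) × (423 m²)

(B)

Reference: J·C⁻¹ = N·m·(s·A)⁻¹ = kg·m²·s⁻³·A⁻¹.
Each option:
  (A) [m·s⁻¹] · [kg·s⁻²·A⁻¹] = kg·m·s⁻³·A⁻¹
  (B) W·A⁻¹ = J·s⁻¹·A⁻¹ = kg·m²·s⁻³·A⁻¹  ← same
  (C) V·A⁻¹ = J·C⁻¹·A⁻¹ = kg·m²·s⁻³·A⁻²
  (D) T·m² = Wb·m⁻²·m² = kg·m²·s⁻²·A⁻¹
  (E) [kg·s⁻³] · [m²] = kg·m²·s⁻³
Only (B) matches kg·m²·s⁻³·A⁻¹.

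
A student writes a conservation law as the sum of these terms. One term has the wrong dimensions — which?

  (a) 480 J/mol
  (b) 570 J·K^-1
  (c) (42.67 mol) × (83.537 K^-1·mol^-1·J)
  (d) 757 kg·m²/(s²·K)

(a)

Reduce each to base SI dimensions:
  (a) J·mol⁻¹ = N·m·mol⁻¹ = kg·m²·s⁻²·mol⁻¹
  (b) J·K⁻¹ = N·m·K⁻¹ = kg·m²·s⁻²·K⁻¹
  (c) [mol] · [kg·m²·s⁻²·K⁻¹·mol⁻¹] = kg·m²·s⁻²·K⁻¹
  (d) kg·m²·s⁻²·K⁻¹
All reduce to kg·m²·s⁻²·K⁻¹ except (a), which is kg·m²·s⁻²·mol⁻¹.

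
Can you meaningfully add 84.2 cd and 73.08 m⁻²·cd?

Dimensions:
  84.2 cd:  cd
  73.08 m⁻²·cd:  cd·m⁻² = m⁻²·cd
cd ≠ m⁻²·cd, so they cannot be added.

No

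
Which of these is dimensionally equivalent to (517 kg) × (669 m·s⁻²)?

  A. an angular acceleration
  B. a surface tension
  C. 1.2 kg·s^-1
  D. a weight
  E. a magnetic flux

Reference: [kg] · [m·s⁻²] = kg·m·s⁻².
Each option:
  A. [angular acceleration] = s⁻²
  B. [surface tension] = kg·s⁻²
  C. kg·s⁻¹
  D. [weight] = kg·m·s⁻²  ← same
  E. [magnetic flux] = kg·m²·s⁻²·A⁻¹
Only D. matches kg·m·s⁻².

D.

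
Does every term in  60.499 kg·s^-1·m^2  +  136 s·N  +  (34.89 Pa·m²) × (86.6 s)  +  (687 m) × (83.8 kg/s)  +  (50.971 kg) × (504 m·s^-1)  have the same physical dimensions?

No

Work out the base dimensions of each:
  60.499 kg·s^-1·m^2:  kg·m²·s⁻¹
  136 s·N:  N·s = kg·m·s⁻²·s = kg·m·s⁻¹
  (34.89 Pa·m²) × (86.6 s):  [kg·m·s⁻²] · [s] = kg·m·s⁻¹
  (687 m) × (83.8 kg/s):  [m] · [kg·s⁻¹] = kg·m·s⁻¹
  (50.971 kg) × (504 m·s^-1):  [kg] · [m·s⁻¹] = kg·m·s⁻¹
The terms do not share a single dimension (kg·m²·s⁻¹ vs kg·m·s⁻¹).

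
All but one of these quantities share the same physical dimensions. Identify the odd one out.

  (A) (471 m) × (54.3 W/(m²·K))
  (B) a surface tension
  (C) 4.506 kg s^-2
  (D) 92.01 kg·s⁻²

Dimensions:
  (A) [m] · [kg·s⁻³·K⁻¹] = kg·m·s⁻³·K⁻¹
  (B) [surface tension] = kg·s⁻²
  (C) kg·s⁻²
  (D) kg·s⁻²
All reduce to kg·s⁻² except (A), which is kg·m·s⁻³·K⁻¹.

(A)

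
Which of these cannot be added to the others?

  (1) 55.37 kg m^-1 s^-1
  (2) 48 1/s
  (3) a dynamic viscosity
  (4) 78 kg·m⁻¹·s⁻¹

In SI base units:
  (1) kg·m⁻¹·s⁻¹
  (2) s⁻¹
  (3) [dynamic viscosity] = kg·m⁻¹·s⁻¹
  (4) kg·m⁻¹·s⁻¹
All reduce to kg·m⁻¹·s⁻¹ except (2), which is s⁻¹.

(2)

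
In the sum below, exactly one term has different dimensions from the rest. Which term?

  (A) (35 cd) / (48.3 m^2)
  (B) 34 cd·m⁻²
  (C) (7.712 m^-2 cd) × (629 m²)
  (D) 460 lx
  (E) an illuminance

Work out the base dimensions of each:
  (A) [cd] / [m²] = m⁻²·cd
  (B) cd·m⁻² = m⁻²·cd
  (C) [m⁻²·cd] · [m²] = cd
  (D) lx = lm·m⁻² = m⁻²·cd
  (E) [illuminance] = m⁻²·cd
All reduce to m⁻²·cd except (C), which is cd.

(C)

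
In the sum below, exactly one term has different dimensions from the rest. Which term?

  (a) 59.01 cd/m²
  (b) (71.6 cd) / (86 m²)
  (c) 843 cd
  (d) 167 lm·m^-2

(c)

Reduce each to base SI dimensions:
  (a) cd·m⁻² = m⁻²·cd
  (b) [cd] / [m²] = m⁻²·cd
  (c) cd
  (d) lm·m⁻² = cd·m⁻² = m⁻²·cd
All reduce to m⁻²·cd except (c), which is cd.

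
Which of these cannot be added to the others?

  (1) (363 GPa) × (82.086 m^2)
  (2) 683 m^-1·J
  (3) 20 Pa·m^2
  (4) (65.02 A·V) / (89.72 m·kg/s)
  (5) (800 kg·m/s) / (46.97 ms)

Reduce each to base SI dimensions:
  (1) [kg·m⁻¹·s⁻²] · [m²] = kg·m·s⁻²
  (2) J·m⁻¹ = N·m·m⁻¹ = kg·m·s⁻²
  (3) Pa·m² = N·m⁻²·m² = kg·m·s⁻²
  (4) [kg·m²·s⁻³] / [kg·m·s⁻¹] = m·s⁻²
  (5) [kg·m·s⁻¹] / [s] = kg·m·s⁻²
All reduce to kg·m·s⁻² except (4), which is m·s⁻².

(4)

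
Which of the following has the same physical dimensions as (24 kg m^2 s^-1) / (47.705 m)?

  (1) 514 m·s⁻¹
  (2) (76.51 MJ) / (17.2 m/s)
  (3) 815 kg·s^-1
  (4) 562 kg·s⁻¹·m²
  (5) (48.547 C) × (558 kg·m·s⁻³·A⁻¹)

Reference: [kg·m²·s⁻¹] / [m] = kg·m·s⁻¹.
Each option:
  (1) m·s⁻¹
  (2) [kg·m²·s⁻²] / [m·s⁻¹] = kg·m·s⁻¹  ← same
  (3) kg·s⁻¹
  (4) kg·m²·s⁻¹
  (5) [s·A] · [kg·m·s⁻³·A⁻¹] = kg·m·s⁻²
Only (2) matches kg·m·s⁻¹.

(2)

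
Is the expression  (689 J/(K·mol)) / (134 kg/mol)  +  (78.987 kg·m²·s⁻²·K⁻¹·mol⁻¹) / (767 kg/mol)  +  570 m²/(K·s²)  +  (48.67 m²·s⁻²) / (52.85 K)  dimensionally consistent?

Yes

Expand each in SI base units:
  (689 J/(K·mol)) / (134 kg/mol):  [kg·m²·s⁻²·K⁻¹·mol⁻¹] / [kg·mol⁻¹] = m²·s⁻²·K⁻¹
  (78.987 kg·m²·s⁻²·K⁻¹·mol⁻¹) / (767 kg/mol):  [kg·m²·s⁻²·K⁻¹·mol⁻¹] / [kg·mol⁻¹] = m²·s⁻²·K⁻¹
  570 m²/(K·s²):  m²·s⁻²·K⁻¹
  (48.67 m²·s⁻²) / (52.85 K):  [m²·s⁻²] / [K] = m²·s⁻²·K⁻¹
Every term reduces to m²·s⁻²·K⁻¹.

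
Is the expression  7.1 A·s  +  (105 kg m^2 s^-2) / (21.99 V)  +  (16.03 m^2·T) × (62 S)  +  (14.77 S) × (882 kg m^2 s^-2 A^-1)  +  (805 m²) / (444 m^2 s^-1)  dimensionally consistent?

In SI base units:
  7.1 A·s:  A·s = s·A
  (105 kg m^2 s^-2) / (21.99 V):  [kg·m²·s⁻²] / [kg·m²·s⁻³·A⁻¹] = s·A
  (16.03 m^2·T) × (62 S):  [kg·m²·s⁻²·A⁻¹] · [kg⁻¹·m⁻²·s³·A²] = s·A
  (14.77 S) × (882 kg m^2 s^-2 A^-1):  [kg⁻¹·m⁻²·s³·A²] · [kg·m²·s⁻²·A⁻¹] = s·A
  (805 m²) / (444 m^2 s^-1):  [m²] / [m²·s⁻¹] = s
The terms do not share a single dimension (s vs s·A).

No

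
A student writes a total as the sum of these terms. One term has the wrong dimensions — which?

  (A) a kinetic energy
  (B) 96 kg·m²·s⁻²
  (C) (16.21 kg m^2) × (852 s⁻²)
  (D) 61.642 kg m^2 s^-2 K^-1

(D)

Dimensions:
  (A) [kinetic energy] = kg·m²·s⁻²
  (B) kg·m²·s⁻²
  (C) [kg·m²] · [s⁻²] = kg·m²·s⁻²
  (D) kg·m²·s⁻²·K⁻¹
All reduce to kg·m²·s⁻² except (D), which is kg·m²·s⁻²·K⁻¹.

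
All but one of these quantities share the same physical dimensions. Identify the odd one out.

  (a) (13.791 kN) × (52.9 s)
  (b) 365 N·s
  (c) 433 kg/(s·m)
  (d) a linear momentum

Work out the base dimensions of each:
  (a) [kg·m·s⁻²] · [s] = kg·m·s⁻¹
  (b) N·s = kg·m·s⁻²·s = kg·m·s⁻¹
  (c) kg·m⁻¹·s⁻¹
  (d) [linear momentum] = kg·m·s⁻¹
All reduce to kg·m·s⁻¹ except (c), which is kg·m⁻¹·s⁻¹.

(c)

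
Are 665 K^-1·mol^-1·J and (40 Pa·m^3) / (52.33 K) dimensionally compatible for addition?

No

Work out the base dimensions of each:
  665 K^-1·mol^-1·J:  J·mol⁻¹·K⁻¹ = N·m·mol⁻¹·K⁻¹ = kg·m²·s⁻²·K⁻¹·mol⁻¹
  (40 Pa·m^3) / (52.33 K):  [kg·m²·s⁻²] / [K] = kg·m²·s⁻²·K⁻¹
kg·m²·s⁻²·K⁻¹·mol⁻¹ ≠ kg·m²·s⁻²·K⁻¹, so they cannot be added.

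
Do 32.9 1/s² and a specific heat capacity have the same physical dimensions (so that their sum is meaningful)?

No

Work out the base dimensions of each:
  32.9 1/s²:  s⁻²
  a specific heat capacity:  [specific heat capacity] = m²·s⁻²·K⁻¹
s⁻² ≠ m²·s⁻²·K⁻¹, so they cannot be added.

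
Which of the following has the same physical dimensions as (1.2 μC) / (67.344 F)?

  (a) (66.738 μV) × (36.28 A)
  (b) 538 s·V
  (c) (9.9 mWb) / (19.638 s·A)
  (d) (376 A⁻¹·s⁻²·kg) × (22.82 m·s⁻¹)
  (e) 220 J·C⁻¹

(e)

Reference: [s·A] / [kg⁻¹·m⁻²·s⁴·A²] = kg·m²·s⁻³·A⁻¹.
Each option:
  (a) [kg·m²·s⁻³·A⁻¹] · [A] = kg·m²·s⁻³
  (b) V·s = J·C⁻¹·s = kg·m²·s⁻²·A⁻¹
  (c) [kg·m²·s⁻²·A⁻¹] / [s·A] = kg·m²·s⁻³·A⁻²
  (d) [kg·s⁻²·A⁻¹] · [m·s⁻¹] = kg·m·s⁻³·A⁻¹
  (e) J·C⁻¹ = N·m·(s·A)⁻¹ = kg·m²·s⁻³·A⁻¹  ← same
Only (e) matches kg·m²·s⁻³·A⁻¹.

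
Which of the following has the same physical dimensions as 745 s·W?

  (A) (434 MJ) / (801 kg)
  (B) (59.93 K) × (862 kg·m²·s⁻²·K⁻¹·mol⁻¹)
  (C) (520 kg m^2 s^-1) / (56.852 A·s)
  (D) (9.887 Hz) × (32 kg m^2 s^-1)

Reference: W·s = J·s⁻¹·s = kg·m²·s⁻².
Each option:
  (A) [kg·m²·s⁻²] / [kg] = m²·s⁻²
  (B) [K] · [kg·m²·s⁻²·K⁻¹·mol⁻¹] = kg·m²·s⁻²·mol⁻¹
  (C) [kg·m²·s⁻¹] / [s·A] = kg·m²·s⁻²·A⁻¹
  (D) [s⁻¹] · [kg·m²·s⁻¹] = kg·m²·s⁻²  ← same
Only (D) matches kg·m²·s⁻².

(D)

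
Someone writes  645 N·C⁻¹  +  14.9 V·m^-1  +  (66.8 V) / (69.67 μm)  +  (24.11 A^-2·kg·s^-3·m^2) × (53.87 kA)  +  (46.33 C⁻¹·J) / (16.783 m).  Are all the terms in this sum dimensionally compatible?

Dimensions:
  645 N·C⁻¹:  N·C⁻¹ = kg·m·s⁻²·(s·A)⁻¹ = kg·m·s⁻³·A⁻¹
  14.9 V·m^-1:  V·m⁻¹ = J·C⁻¹·m⁻¹ = kg·m·s⁻³·A⁻¹
  (66.8 V) / (69.67 μm):  [kg·m²·s⁻³·A⁻¹] / [m] = kg·m·s⁻³·A⁻¹
  (24.11 A^-2·kg·s^-3·m^2) × (53.87 kA):  [kg·m²·s⁻³·A⁻²] · [A] = kg·m²·s⁻³·A⁻¹
  (46.33 C⁻¹·J) / (16.783 m):  [kg·m²·s⁻³·A⁻¹] / [m] = kg·m·s⁻³·A⁻¹
The terms do not share a single dimension (kg·m²·s⁻³·A⁻¹ vs kg·m·s⁻³·A⁻¹).

No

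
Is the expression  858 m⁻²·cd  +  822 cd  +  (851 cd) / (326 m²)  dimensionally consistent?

No

In SI base units:
  858 m⁻²·cd:  cd·m⁻² = m⁻²·cd
  822 cd:  cd
  (851 cd) / (326 m²):  [cd] / [m²] = m⁻²·cd
The terms do not share a single dimension (cd vs m⁻²·cd).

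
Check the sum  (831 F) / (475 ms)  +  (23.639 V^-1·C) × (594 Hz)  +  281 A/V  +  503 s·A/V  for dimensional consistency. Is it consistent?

Reduce each to base SI dimensions:
  (831 F) / (475 ms):  [kg⁻¹·m⁻²·s⁴·A²] / [s] = kg⁻¹·m⁻²·s³·A²
  (23.639 V^-1·C) × (594 Hz):  [kg⁻¹·m⁻²·s⁴·A²] · [s⁻¹] = kg⁻¹·m⁻²·s³·A²
  281 A/V:  A·V⁻¹ = A·(J·C⁻¹)⁻¹ = kg⁻¹·m⁻²·s³·A²
  503 s·A/V:  A·s·V⁻¹ = A·s·(J·C⁻¹)⁻¹ = kg⁻¹·m⁻²·s⁴·A²
The terms do not share a single dimension (kg⁻¹·m⁻²·s³·A² vs kg⁻¹·m⁻²·s⁴·A²).

No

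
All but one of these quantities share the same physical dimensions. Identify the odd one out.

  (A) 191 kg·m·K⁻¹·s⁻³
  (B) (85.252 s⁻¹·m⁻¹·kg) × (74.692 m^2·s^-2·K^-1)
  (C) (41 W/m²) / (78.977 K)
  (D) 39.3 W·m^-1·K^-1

In SI base units:
  (A) kg·m·s⁻³·K⁻¹
  (B) [kg·m⁻¹·s⁻¹] · [m²·s⁻²·K⁻¹] = kg·m·s⁻³·K⁻¹
  (C) [kg·s⁻³] / [K] = kg·s⁻³·K⁻¹
  (D) W·m⁻¹·K⁻¹ = J·s⁻¹·m⁻¹·K⁻¹ = kg·m·s⁻³·K⁻¹
All reduce to kg·m·s⁻³·K⁻¹ except (C), which is kg·s⁻³·K⁻¹.

(C)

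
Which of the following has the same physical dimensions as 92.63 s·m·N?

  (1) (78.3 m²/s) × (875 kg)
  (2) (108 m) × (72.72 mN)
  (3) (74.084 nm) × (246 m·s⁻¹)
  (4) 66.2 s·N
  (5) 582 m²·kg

Reference: N·m·s = kg·m·s⁻²·m·s = kg·m²·s⁻¹.
Each option:
  (1) [m²·s⁻¹] · [kg] = kg·m²·s⁻¹  ← same
  (2) [m] · [kg·m·s⁻²] = kg·m²·s⁻²
  (3) [m] · [m·s⁻¹] = m²·s⁻¹
  (4) N·s = kg·m·s⁻²·s = kg·m·s⁻¹
  (5) kg·m²
Only (1) matches kg·m²·s⁻¹.

(1)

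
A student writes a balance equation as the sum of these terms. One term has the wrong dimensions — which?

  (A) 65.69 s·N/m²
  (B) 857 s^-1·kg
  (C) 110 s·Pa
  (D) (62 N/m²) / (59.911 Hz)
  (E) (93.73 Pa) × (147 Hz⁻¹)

Dimensions:
  (A) N·s·m⁻² = kg·m·s⁻²·s·m⁻² = kg·m⁻¹·s⁻¹
  (B) kg·s⁻¹
  (C) Pa·s = N·m⁻²·s = kg·m⁻¹·s⁻¹
  (D) [kg·m⁻¹·s⁻²] / [s⁻¹] = kg·m⁻¹·s⁻¹
  (E) [kg·m⁻¹·s⁻²] · [s] = kg·m⁻¹·s⁻¹
All reduce to kg·m⁻¹·s⁻¹ except (B), which is kg·s⁻¹.

(B)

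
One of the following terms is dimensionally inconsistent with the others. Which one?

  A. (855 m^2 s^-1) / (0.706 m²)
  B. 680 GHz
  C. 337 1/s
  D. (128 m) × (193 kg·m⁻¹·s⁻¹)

Reduce each to base SI dimensions:
  A. [m²·s⁻¹] / [m²] = s⁻¹
  B. Hz = s⁻¹
  C. s⁻¹
  D. [m] · [kg·m⁻¹·s⁻¹] = kg·s⁻¹
All reduce to s⁻¹ except D., which is kg·s⁻¹.

D.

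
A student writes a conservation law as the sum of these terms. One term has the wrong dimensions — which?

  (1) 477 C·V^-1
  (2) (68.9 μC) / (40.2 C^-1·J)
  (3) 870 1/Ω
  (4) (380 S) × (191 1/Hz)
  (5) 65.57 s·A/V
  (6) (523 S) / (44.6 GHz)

Reduce each to base SI dimensions:
  (1) C·V⁻¹ = s·A·(J·C⁻¹)⁻¹ = kg⁻¹·m⁻²·s⁴·A²
  (2) [s·A] / [kg·m²·s⁻³·A⁻¹] = kg⁻¹·m⁻²·s⁴·A²
  (3) Ω⁻¹ = (V·A⁻¹)⁻¹ = kg⁻¹·m⁻²·s³·A²
  (4) [kg⁻¹·m⁻²·s³·A²] · [s] = kg⁻¹·m⁻²·s⁴·A²
  (5) A·s·V⁻¹ = A·s·(J·C⁻¹)⁻¹ = kg⁻¹·m⁻²·s⁴·A²
  (6) [kg⁻¹·m⁻²·s³·A²] / [s⁻¹] = kg⁻¹·m⁻²·s⁴·A²
All reduce to kg⁻¹·m⁻²·s⁴·A² except (3), which is kg⁻¹·m⁻²·s³·A².

(3)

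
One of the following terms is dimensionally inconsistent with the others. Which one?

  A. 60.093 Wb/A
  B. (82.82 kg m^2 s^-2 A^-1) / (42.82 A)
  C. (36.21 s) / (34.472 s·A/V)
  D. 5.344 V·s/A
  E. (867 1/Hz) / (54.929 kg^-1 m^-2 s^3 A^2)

C.

In SI base units:
  A. Wb·A⁻¹ = V·s·A⁻¹ = kg·m²·s⁻²·A⁻²
  B. [kg·m²·s⁻²·A⁻¹] / [A] = kg·m²·s⁻²·A⁻²
  C. [s] / [kg⁻¹·m⁻²·s⁴·A²] = kg·m²·s⁻³·A⁻²
  D. V·s·A⁻¹ = J·C⁻¹·s·A⁻¹ = kg·m²·s⁻²·A⁻²
  E. [s] / [kg⁻¹·m⁻²·s³·A²] = kg·m²·s⁻²·A⁻²
All reduce to kg·m²·s⁻²·A⁻² except C., which is kg·m²·s⁻³·A⁻².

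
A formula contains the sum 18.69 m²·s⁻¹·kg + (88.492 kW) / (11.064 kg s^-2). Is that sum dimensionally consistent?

No

Work out the base dimensions of each:
  18.69 m²·s⁻¹·kg:  kg·m²·s⁻¹
  (88.492 kW) / (11.064 kg s^-2):  [kg·m²·s⁻³] / [kg·s⁻²] = m²·s⁻¹
kg·m²·s⁻¹ ≠ m²·s⁻¹, so they cannot be added.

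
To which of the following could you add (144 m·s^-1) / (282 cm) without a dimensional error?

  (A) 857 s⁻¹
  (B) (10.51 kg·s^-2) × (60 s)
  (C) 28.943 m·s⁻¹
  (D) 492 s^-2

(A)

Reference: [m·s⁻¹] / [m] = s⁻¹.
Each option:
  (A) s⁻¹  ← same
  (B) [kg·s⁻²] · [s] = kg·s⁻¹
  (C) m·s⁻¹
  (D) s⁻²
Only (A) matches s⁻¹.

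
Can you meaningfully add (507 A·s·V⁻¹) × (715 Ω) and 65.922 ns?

Yes

Dimensions:
  (507 A·s·V⁻¹) × (715 Ω):  [kg⁻¹·m⁻²·s⁴·A²] · [kg·m²·s⁻³·A⁻²] = s
  65.922 ns:  s
Both are s, so they have the same dimensions and can be added.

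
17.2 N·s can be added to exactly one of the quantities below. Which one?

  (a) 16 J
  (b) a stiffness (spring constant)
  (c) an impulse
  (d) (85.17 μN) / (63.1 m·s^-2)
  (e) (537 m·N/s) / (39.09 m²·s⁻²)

(c)

Reference: N·s = kg·m·s⁻²·s = kg·m·s⁻¹.
Each option:
  (a) J = N·m = kg·m²·s⁻²
  (b) [stiffness (spring constant)] = kg·s⁻²
  (c) [impulse] = kg·m·s⁻¹  ← same
  (d) [kg·m·s⁻²] / [m·s⁻²] = kg
  (e) [kg·m²·s⁻³] / [m²·s⁻²] = kg·s⁻¹
Only (c) matches kg·m·s⁻¹.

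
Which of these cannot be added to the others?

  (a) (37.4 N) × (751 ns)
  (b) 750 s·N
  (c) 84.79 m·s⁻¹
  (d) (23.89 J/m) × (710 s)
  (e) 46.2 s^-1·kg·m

Reduce each to base SI dimensions:
  (a) [kg·m·s⁻²] · [s] = kg·m·s⁻¹
  (b) N·s = kg·m·s⁻²·s = kg·m·s⁻¹
  (c) m·s⁻¹
  (d) [kg·m·s⁻²] · [s] = kg·m·s⁻¹
  (e) kg·m·s⁻¹
All reduce to kg·m·s⁻¹ except (c), which is m·s⁻¹.

(c)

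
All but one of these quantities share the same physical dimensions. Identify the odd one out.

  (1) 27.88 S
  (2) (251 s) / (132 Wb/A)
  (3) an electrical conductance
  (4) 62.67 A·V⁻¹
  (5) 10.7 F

Dimensions:
  (1) S = Ω⁻¹ = kg⁻¹·m⁻²·s³·A²
  (2) [s] / [kg·m²·s⁻²·A⁻²] = kg⁻¹·m⁻²·s³·A²
  (3) [electrical conductance] = kg⁻¹·m⁻²·s³·A²
  (4) A·V⁻¹ = A·(J·C⁻¹)⁻¹ = kg⁻¹·m⁻²·s³·A²
  (5) F = C·V⁻¹ = kg⁻¹·m⁻²·s⁴·A²
All reduce to kg⁻¹·m⁻²·s³·A² except (5), which is kg⁻¹·m⁻²·s⁴·A².

(5)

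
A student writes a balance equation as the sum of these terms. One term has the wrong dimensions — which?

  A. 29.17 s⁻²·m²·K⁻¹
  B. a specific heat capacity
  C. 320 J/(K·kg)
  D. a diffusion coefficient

D.

Dimensions:
  A. m²·s⁻²·K⁻¹
  B. [specific heat capacity] = m²·s⁻²·K⁻¹
  C. J·kg⁻¹·K⁻¹ = N·m·kg⁻¹·K⁻¹ = m²·s⁻²·K⁻¹
  D. [diffusion coefficient] = m²·s⁻¹
All reduce to m²·s⁻²·K⁻¹ except D., which is m²·s⁻¹.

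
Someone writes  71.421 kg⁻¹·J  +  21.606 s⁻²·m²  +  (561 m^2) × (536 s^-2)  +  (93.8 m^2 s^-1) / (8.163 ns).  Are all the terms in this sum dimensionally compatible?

Yes

Dimensions:
  71.421 kg⁻¹·J:  J·kg⁻¹ = N·m·kg⁻¹ = m²·s⁻²
  21.606 s⁻²·m²:  m²·s⁻²
  (561 m^2) × (536 s^-2):  [m²] · [s⁻²] = m²·s⁻²
  (93.8 m^2 s^-1) / (8.163 ns):  [m²·s⁻¹] / [s] = m²·s⁻²
Every term reduces to m²·s⁻².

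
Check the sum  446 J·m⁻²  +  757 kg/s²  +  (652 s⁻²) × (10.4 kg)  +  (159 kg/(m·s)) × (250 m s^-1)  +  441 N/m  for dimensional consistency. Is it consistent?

Work out the base dimensions of each:
  446 J·m⁻²:  J·m⁻² = N·m·m⁻² = kg·s⁻²
  757 kg/s²:  kg·s⁻²
  (652 s⁻²) × (10.4 kg):  [s⁻²] · [kg] = kg·s⁻²
  (159 kg/(m·s)) × (250 m s^-1):  [kg·m⁻¹·s⁻¹] · [m·s⁻¹] = kg·s⁻²
  441 N/m:  N·m⁻¹ = kg·m·s⁻²·m⁻¹ = kg·s⁻²
Every term reduces to kg·s⁻².

Yes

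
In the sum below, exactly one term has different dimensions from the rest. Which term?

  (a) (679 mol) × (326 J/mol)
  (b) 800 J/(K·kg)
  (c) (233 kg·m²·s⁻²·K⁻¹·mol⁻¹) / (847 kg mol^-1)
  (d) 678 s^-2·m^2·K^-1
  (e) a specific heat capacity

Expand each in SI base units:
  (a) [mol] · [kg·m²·s⁻²·mol⁻¹] = kg·m²·s⁻²
  (b) J·kg⁻¹·K⁻¹ = N·m·kg⁻¹·K⁻¹ = m²·s⁻²·K⁻¹
  (c) [kg·m²·s⁻²·K⁻¹·mol⁻¹] / [kg·mol⁻¹] = m²·s⁻²·K⁻¹
  (d) m²·s⁻²·K⁻¹
  (e) [specific heat capacity] = m²·s⁻²·K⁻¹
All reduce to m²·s⁻²·K⁻¹ except (a), which is kg·m²·s⁻².

(a)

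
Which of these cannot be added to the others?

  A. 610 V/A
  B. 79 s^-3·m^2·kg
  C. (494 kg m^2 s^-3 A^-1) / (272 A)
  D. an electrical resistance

B.

Dimensions:
  A. V·A⁻¹ = J·C⁻¹·A⁻¹ = kg·m²·s⁻³·A⁻²
  B. kg·m²·s⁻³
  C. [kg·m²·s⁻³·A⁻¹] / [A] = kg·m²·s⁻³·A⁻²
  D. [electrical resistance] = kg·m²·s⁻³·A⁻²
All reduce to kg·m²·s⁻³·A⁻² except B., which is kg·m²·s⁻³.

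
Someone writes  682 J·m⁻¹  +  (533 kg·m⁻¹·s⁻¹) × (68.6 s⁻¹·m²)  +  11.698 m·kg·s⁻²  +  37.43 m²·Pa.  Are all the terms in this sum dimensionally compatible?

Yes

Dimensions:
  682 J·m⁻¹:  J·m⁻¹ = N·m·m⁻¹ = kg·m·s⁻²
  (533 kg·m⁻¹·s⁻¹) × (68.6 s⁻¹·m²):  [kg·m⁻¹·s⁻¹] · [m²·s⁻¹] = kg·m·s⁻²
  11.698 m·kg·s⁻²:  kg·m·s⁻²
  37.43 m²·Pa:  Pa·m² = N·m⁻²·m² = kg·m·s⁻²
Every term reduces to kg·m·s⁻².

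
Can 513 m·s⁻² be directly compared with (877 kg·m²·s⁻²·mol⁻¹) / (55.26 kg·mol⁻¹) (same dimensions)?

No

Reduce each to base SI dimensions:
  513 m·s⁻²:  m·s⁻²
  (877 kg·m²·s⁻²·mol⁻¹) / (55.26 kg·mol⁻¹):  [kg·m²·s⁻²·mol⁻¹] / [kg·mol⁻¹] = m²·s⁻²
m·s⁻² ≠ m²·s⁻², so they cannot be added.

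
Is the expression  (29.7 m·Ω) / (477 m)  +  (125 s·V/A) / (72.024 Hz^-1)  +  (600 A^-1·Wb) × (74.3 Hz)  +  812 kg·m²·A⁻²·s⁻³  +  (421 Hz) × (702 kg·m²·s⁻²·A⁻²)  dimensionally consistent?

Expand each in SI base units:
  (29.7 m·Ω) / (477 m):  [kg·m³·s⁻³·A⁻²] / [m] = kg·m²·s⁻³·A⁻²
  (125 s·V/A) / (72.024 Hz^-1):  [kg·m²·s⁻²·A⁻²] / [s] = kg·m²·s⁻³·A⁻²
  (600 A^-1·Wb) × (74.3 Hz):  [kg·m²·s⁻²·A⁻²] · [s⁻¹] = kg·m²·s⁻³·A⁻²
  812 kg·m²·A⁻²·s⁻³:  kg·m²·s⁻³·A⁻²
  (421 Hz) × (702 kg·m²·s⁻²·A⁻²):  [s⁻¹] · [kg·m²·s⁻²·A⁻²] = kg·m²·s⁻³·A⁻²
Every term reduces to kg·m²·s⁻³·A⁻².

Yes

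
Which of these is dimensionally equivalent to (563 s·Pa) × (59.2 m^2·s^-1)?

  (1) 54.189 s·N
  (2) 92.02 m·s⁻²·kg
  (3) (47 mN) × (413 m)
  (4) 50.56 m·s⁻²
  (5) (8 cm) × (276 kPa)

Reference: [kg·m⁻¹·s⁻¹] · [m²·s⁻¹] = kg·m·s⁻².
Each option:
  (1) N·s = kg·m·s⁻²·s = kg·m·s⁻¹
  (2) kg·m·s⁻²  ← same
  (3) [kg·m·s⁻²] · [m] = kg·m²·s⁻²
  (4) m·s⁻²
  (5) [m] · [kg·m⁻¹·s⁻²] = kg·s⁻²
Only (2) matches kg·m·s⁻².

(2)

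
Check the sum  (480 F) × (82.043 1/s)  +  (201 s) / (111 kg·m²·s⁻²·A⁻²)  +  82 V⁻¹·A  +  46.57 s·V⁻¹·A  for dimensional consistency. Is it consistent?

Reduce each to base SI dimensions:
  (480 F) × (82.043 1/s):  [kg⁻¹·m⁻²·s⁴·A²] · [s⁻¹] = kg⁻¹·m⁻²·s³·A²
  (201 s) / (111 kg·m²·s⁻²·A⁻²):  [s] / [kg·m²·s⁻²·A⁻²] = kg⁻¹·m⁻²·s³·A²
  82 V⁻¹·A:  A·V⁻¹ = A·(J·C⁻¹)⁻¹ = kg⁻¹·m⁻²·s³·A²
  46.57 s·V⁻¹·A:  A·s·V⁻¹ = A·s·(J·C⁻¹)⁻¹ = kg⁻¹·m⁻²·s⁴·A²
The terms do not share a single dimension (kg⁻¹·m⁻²·s³·A² vs kg⁻¹·m⁻²·s⁴·A²).

No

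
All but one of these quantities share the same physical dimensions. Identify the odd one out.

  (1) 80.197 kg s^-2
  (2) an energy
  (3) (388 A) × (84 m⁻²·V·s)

In SI base units:
  (1) kg·s⁻²
  (2) [energy] = kg·m²·s⁻²
  (3) [A] · [kg·s⁻²·A⁻¹] = kg·s⁻²
All reduce to kg·s⁻² except (2), which is kg·m²·s⁻².

(2)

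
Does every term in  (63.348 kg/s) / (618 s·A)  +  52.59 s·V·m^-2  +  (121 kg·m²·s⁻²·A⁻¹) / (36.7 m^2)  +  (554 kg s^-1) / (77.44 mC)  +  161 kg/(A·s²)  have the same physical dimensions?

Yes

Work out the base dimensions of each:
  (63.348 kg/s) / (618 s·A):  [kg·s⁻¹] / [s·A] = kg·s⁻²·A⁻¹
  52.59 s·V·m^-2:  V·s·m⁻² = J·C⁻¹·s·m⁻² = kg·s⁻²·A⁻¹
  (121 kg·m²·s⁻²·A⁻¹) / (36.7 m^2):  [kg·m²·s⁻²·A⁻¹] / [m²] = kg·s⁻²·A⁻¹
  (554 kg s^-1) / (77.44 mC):  [kg·s⁻¹] / [s·A] = kg·s⁻²·A⁻¹
  161 kg/(A·s²):  kg·s⁻²·A⁻¹
Every term reduces to kg·s⁻²·A⁻¹.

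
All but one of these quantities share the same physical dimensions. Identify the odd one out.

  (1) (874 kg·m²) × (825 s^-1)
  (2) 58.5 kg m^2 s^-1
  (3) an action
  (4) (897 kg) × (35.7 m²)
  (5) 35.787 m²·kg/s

In SI base units:
  (1) [kg·m²] · [s⁻¹] = kg·m²·s⁻¹
  (2) kg·m²·s⁻¹
  (3) [action] = kg·m²·s⁻¹
  (4) [kg] · [m²] = kg·m²
  (5) kg·m²·s⁻¹
All reduce to kg·m²·s⁻¹ except (4), which is kg·m².

(4)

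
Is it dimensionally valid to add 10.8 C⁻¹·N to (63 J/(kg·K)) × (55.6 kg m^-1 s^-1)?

No

Dimensions:
  10.8 C⁻¹·N:  N·C⁻¹ = kg·m·s⁻²·(s·A)⁻¹ = kg·m·s⁻³·A⁻¹
  (63 J/(kg·K)) × (55.6 kg m^-1 s^-1):  [m²·s⁻²·K⁻¹] · [kg·m⁻¹·s⁻¹] = kg·m·s⁻³·K⁻¹
kg·m·s⁻³·A⁻¹ ≠ kg·m·s⁻³·K⁻¹, so they cannot be added.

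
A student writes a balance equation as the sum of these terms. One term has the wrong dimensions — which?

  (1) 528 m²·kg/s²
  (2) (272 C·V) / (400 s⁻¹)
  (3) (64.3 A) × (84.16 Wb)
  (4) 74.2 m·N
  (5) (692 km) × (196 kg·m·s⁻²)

(2)

Reduce each to base SI dimensions:
  (1) kg·m²·s⁻²
  (2) [kg·m²·s⁻²] / [s⁻¹] = kg·m²·s⁻¹
  (3) [A] · [kg·m²·s⁻²·A⁻¹] = kg·m²·s⁻²
  (4) N·m = kg·m·s⁻²·m = kg·m²·s⁻²
  (5) [m] · [kg·m·s⁻²] = kg·m²·s⁻²
All reduce to kg·m²·s⁻² except (2), which is kg·m²·s⁻¹.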